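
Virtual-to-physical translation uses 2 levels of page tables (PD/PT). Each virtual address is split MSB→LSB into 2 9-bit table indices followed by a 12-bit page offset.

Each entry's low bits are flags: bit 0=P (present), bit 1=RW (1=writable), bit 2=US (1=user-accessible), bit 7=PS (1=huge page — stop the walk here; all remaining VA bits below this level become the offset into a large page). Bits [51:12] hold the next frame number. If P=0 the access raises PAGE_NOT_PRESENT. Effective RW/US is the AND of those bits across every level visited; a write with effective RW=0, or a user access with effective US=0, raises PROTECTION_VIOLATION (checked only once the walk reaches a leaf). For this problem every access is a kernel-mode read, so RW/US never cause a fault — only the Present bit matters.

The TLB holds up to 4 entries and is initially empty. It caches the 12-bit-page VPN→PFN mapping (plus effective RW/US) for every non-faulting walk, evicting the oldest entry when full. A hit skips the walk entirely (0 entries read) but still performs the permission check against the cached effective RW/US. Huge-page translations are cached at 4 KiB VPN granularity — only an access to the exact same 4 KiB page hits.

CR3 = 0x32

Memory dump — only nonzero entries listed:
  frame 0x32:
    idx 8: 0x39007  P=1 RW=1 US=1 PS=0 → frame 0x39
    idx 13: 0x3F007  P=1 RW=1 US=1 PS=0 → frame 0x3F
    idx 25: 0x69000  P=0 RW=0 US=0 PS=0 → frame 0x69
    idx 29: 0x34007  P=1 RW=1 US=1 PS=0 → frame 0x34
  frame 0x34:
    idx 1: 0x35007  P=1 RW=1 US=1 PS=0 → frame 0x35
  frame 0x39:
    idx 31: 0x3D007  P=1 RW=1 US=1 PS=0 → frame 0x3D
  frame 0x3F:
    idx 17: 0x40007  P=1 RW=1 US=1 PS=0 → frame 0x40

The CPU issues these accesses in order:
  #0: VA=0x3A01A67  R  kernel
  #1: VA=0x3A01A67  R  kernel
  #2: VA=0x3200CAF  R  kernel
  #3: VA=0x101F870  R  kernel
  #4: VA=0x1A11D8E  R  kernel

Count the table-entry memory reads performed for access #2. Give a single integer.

Per-access translation:
#0 VA=0x3A01A67 (r,kernel):
  lvl0: tbl 0x32, slot 29 ⇒ 0x34007 (P1/RW1/US1/PS0)
  lvl1: tbl 0x34, slot 1 ⇒ 0x35007 (P1/RW1/US1/PS0)
  ⇒ phys 0x35A67  [2 reads]
#1 VA=0x3A01A67 (r,kernel):
  TLB hit vpn=0x3A01 → PA=0x35A67
#2 VA=0x3200CAF (r,kernel):
  lvl0: tbl 0x32, slot 25 ⇒ 0x69000 (P0/RW0/US0/PS0)
  → PAGE_NOT_PRESENT  (1 entries read)
#3 VA=0x101F870 (r,kernel):
  lvl0: tbl 0x32, slot 8 ⇒ 0x39007 (P1/RW1/US1/PS0)
  lvl1: tbl 0x39, slot 31 ⇒ 0x3D007 (P1/RW1/US1/PS0)
  ⇒ phys 0x3D870  [2 reads]
#4 VA=0x1A11D8E (r,kernel):
  lvl0: tbl 0x32, slot 13 ⇒ 0x3F007 (P1/RW1/US1/PS0)
  lvl1: tbl 0x3F, slot 17 ⇒ 0x40007 (P1/RW1/US1/PS0)
  ⇒ phys 0x40D8E  [2 reads]

Entries read for #2: 1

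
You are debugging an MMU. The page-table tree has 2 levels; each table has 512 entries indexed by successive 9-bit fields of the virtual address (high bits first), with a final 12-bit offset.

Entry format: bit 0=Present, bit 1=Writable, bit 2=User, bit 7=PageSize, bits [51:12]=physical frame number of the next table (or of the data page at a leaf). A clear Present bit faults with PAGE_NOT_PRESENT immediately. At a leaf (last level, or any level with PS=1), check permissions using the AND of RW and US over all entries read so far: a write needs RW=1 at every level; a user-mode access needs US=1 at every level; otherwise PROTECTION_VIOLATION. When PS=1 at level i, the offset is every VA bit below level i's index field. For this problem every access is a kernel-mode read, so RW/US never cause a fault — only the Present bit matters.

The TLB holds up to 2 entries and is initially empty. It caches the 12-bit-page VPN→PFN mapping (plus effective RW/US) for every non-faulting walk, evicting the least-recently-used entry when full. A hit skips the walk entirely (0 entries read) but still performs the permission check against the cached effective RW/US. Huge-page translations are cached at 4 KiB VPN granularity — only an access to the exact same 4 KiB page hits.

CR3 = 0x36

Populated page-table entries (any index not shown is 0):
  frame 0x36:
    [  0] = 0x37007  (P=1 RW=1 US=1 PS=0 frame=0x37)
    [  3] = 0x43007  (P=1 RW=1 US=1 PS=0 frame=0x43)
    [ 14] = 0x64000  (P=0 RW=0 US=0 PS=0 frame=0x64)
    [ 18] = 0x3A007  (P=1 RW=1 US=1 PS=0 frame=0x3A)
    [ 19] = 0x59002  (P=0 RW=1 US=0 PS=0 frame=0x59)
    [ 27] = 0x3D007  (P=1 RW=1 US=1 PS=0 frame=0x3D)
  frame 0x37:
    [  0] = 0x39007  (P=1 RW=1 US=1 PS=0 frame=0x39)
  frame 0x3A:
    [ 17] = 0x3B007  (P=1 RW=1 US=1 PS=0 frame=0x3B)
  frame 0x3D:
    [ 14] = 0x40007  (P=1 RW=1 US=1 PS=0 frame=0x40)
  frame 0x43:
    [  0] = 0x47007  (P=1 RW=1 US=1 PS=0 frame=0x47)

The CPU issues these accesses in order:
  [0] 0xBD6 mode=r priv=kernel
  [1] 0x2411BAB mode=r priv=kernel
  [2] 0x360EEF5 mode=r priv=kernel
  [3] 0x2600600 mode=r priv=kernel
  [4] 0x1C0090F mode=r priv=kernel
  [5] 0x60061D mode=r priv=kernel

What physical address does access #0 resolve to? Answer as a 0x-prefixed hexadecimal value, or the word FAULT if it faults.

Trace:
#0 VA=0xBD6 (r,kernel):
  lvl0: tbl 0x36, slot 0 ⇒ 0x37007 (P1/RW1/US1/PS0)
  lvl1: tbl 0x37, slot 0 ⇒ 0x39007 (P1/RW1/US1/PS0)
  ✓ 0x39BD6  — 2 lookups
#1 VA=0x2411BAB (r,kernel):
  lvl0: tbl 0x36, slot 18 ⇒ 0x3A007 (P1/RW1/US1/PS0)
  lvl1: tbl 0x3A, slot 17 ⇒ 0x3B007 (P1/RW1/US1/PS0)
  ✓ 0x3BBAB  — 2 lookups
#2 VA=0x360EEF5 (r,kernel):
  lvl0: tbl 0x36, slot 27 ⇒ 0x3D007 (P1/RW1/US1/PS0)
  lvl1: tbl 0x3D, slot 14 ⇒ 0x40007 (P1/RW1/US1/PS0)
  ✓ 0x40EF5  — 2 lookups
#3 VA=0x2600600 (r,kernel):
  lvl0: tbl 0x36, slot 19 ⇒ 0x59002 (P0/RW1/US0/PS0)
  ✗ PAGE_NOT_PRESENT  [1 reads]
#4 VA=0x1C0090F (r,kernel):
  lvl0: tbl 0x36, slot 14 ⇒ 0x64000 (P0/RW0/US0/PS0)
  ✗ PAGE_NOT_PRESENT  [1 reads]
#5 VA=0x60061D (r,kernel):
  lvl0: tbl 0x36, slot 3 ⇒ 0x43007 (P1/RW1/US1/PS0)
  lvl1: tbl 0x43, slot 0 ⇒ 0x47007 (P1/RW1/US1/PS0)
  ✓ 0x4761D  — 2 lookups

Access #0 PA: 0x39BD6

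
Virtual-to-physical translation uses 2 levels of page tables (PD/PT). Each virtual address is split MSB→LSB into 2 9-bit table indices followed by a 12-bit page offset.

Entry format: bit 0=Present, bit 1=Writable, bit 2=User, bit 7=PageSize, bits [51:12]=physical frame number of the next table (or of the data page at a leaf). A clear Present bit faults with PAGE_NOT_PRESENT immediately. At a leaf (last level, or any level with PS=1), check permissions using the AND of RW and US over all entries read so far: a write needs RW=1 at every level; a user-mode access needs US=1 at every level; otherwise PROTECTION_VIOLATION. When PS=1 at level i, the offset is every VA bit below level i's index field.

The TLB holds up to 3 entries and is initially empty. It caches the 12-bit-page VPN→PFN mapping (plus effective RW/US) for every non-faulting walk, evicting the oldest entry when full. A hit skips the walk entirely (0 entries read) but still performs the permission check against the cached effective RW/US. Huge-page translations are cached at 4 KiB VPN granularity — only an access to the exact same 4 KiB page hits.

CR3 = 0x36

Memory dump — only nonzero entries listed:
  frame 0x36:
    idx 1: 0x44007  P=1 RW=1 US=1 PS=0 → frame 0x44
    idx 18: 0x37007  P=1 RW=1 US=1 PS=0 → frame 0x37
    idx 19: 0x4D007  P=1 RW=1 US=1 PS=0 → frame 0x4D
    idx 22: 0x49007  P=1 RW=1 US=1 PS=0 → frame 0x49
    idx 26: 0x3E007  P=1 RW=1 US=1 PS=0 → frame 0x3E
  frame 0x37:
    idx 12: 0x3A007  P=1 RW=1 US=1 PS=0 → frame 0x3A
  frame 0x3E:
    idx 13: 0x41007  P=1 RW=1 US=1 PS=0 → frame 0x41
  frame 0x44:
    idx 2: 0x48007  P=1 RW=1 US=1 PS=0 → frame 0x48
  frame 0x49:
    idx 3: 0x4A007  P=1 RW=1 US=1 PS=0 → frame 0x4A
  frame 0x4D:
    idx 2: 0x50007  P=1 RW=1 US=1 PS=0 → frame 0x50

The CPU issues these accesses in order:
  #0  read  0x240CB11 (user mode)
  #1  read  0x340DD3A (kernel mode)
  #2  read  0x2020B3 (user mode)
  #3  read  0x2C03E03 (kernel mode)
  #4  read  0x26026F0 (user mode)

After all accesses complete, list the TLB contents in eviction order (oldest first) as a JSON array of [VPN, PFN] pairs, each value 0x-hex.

Trace:
#0 VA=0x240CB11 (r,user):
  lvl0: tbl 0x36, slot 18 ⇒ 0x37007 (P1/RW1/US1/PS0)
  lvl1: tbl 0x37, slot 12 ⇒ 0x3A007 (P1/RW1/US1/PS0)
  ✓ 0x3AB11  — 2 lookups
#1 VA=0x340DD3A (r,kernel):
  lvl0: tbl 0x36, slot 26 ⇒ 0x3E007 (P1/RW1/US1/PS0)
  lvl1: tbl 0x3E, slot 13 ⇒ 0x41007 (P1/RW1/US1/PS0)
  ✓ 0x41D3A  — 2 lookups
#2 VA=0x2020B3 (r,user):
  lvl0: tbl 0x36, slot 1 ⇒ 0x44007 (P1/RW1/US1/PS0)
  lvl1: tbl 0x44, slot 2 ⇒ 0x48007 (P1/RW1/US1/PS0)
  ✓ 0x480B3  — 2 lookups
#3 VA=0x2C03E03 (r,kernel):
  lvl0: tbl 0x36, slot 22 ⇒ 0x49007 (P1/RW1/US1/PS0)
  lvl1: tbl 0x49, slot 3 ⇒ 0x4A007 (P1/RW1/US1/PS0)
  ✓ 0x4AE03  — 2 lookups
#4 VA=0x26026F0 (r,user):
  lvl0: tbl 0x36, slot 19 ⇒ 0x4D007 (P1/RW1/US1/PS0)
  lvl1: tbl 0x4D, slot 2 ⇒ 0x50007 (P1/RW1/US1/PS0)
  ✓ 0x506F0  — 2 lookups

TLB: [["0x202", "0x48"], ["0x2C03", "0x4A"], ["0x2602", "0x50"]]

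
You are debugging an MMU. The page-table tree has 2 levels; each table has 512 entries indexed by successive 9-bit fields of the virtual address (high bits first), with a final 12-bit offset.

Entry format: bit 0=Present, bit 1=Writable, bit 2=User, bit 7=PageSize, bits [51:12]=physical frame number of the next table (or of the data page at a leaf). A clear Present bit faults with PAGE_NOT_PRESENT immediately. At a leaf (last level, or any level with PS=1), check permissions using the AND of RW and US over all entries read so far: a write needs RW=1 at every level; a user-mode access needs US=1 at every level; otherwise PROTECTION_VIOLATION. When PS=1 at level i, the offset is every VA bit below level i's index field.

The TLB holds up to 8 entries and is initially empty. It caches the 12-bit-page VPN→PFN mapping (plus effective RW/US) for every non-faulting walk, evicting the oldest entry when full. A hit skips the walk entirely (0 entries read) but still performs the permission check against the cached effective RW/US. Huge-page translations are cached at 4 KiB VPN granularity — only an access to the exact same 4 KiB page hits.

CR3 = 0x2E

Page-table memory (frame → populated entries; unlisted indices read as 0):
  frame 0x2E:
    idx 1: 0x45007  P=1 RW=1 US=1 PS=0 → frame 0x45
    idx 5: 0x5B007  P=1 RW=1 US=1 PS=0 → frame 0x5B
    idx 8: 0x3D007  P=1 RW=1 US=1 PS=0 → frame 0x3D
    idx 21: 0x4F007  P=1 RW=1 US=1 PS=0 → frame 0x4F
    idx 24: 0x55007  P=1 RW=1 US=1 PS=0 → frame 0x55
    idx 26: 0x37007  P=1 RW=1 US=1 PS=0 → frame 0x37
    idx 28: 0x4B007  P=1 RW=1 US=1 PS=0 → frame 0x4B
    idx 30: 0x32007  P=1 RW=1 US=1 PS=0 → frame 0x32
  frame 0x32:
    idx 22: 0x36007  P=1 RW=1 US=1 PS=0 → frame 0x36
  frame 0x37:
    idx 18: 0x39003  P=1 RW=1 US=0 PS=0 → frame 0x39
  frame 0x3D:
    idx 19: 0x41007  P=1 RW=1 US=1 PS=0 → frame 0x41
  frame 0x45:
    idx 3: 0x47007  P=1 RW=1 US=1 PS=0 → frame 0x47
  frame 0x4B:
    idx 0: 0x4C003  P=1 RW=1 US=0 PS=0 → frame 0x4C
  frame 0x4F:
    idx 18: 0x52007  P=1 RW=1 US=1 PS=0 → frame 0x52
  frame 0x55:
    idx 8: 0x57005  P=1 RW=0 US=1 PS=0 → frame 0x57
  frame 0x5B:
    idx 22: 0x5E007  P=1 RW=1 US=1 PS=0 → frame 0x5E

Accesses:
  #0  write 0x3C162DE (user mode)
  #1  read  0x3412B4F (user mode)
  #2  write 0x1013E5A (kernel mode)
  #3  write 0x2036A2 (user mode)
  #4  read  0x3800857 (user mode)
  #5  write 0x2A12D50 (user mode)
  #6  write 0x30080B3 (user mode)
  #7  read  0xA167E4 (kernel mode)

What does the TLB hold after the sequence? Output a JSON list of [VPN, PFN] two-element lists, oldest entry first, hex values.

Trace:
#0 VA=0x3C162DE (w,user):
  lvl0: tbl 0x2E, slot 30 ⇒ 0x32007 (P1/RW1/US1/PS0)
  lvl1: tbl 0x32, slot 22 ⇒ 0x36007 (P1/RW1/US1/PS0)
  ✓ 0x362DE  — 2 lookups
#1 VA=0x3412B4F (r,user):
  lvl0: tbl 0x2E, slot 26 ⇒ 0x37007 (P1/RW1/US1/PS0)
  lvl1: tbl 0x37, slot 18 ⇒ 0x39003 (P1/RW1/US0/PS0)
  → PROTECTION_VIOLATION  (2 entries read)
#2 VA=0x1013E5A (w,kernel):
  lvl0: tbl 0x2E, slot 8 ⇒ 0x3D007 (P1/RW1/US1/PS0)
  lvl1: tbl 0x3D, slot 19 ⇒ 0x41007 (P1/RW1/US1/PS0)
  ✓ 0x41E5A  — 2 lookups
#3 VA=0x2036A2 (w,user):
  lvl0: tbl 0x2E, slot 1 ⇒ 0x45007 (P1/RW1/US1/PS0)
  lvl1: tbl 0x45, slot 3 ⇒ 0x47007 (P1/RW1/US1/PS0)
  ✓ 0x476A2  — 2 lookups
#4 VA=0x3800857 (r,user):
  lvl0: tbl 0x2E, slot 28 ⇒ 0x4B007 (P1/RW1/US1/PS0)
  lvl1: tbl 0x4B, slot 0 ⇒ 0x4C003 (P1/RW1/US0/PS0)
  → PROTECTION_VIOLATION  (2 entries read)
#5 VA=0x2A12D50 (w,user):
  lvl0: tbl 0x2E, slot 21 ⇒ 0x4F007 (P1/RW1/US1/PS0)
  lvl1: tbl 0x4F, slot 18 ⇒ 0x52007 (P1/RW1/US1/PS0)
  ✓ 0x52D50  — 2 lookups
#6 VA=0x30080B3 (w,user):
  lvl0: tbl 0x2E, slot 24 ⇒ 0x55007 (P1/RW1/US1/PS0)
  lvl1: tbl 0x55, slot 8 ⇒ 0x57005 (P1/RW0/US1/PS0)
  → PROTECTION_VIOLATION  (2 entries read)
#7 VA=0xA167E4 (r,kernel):
  lvl0: tbl 0x2E, slot 5 ⇒ 0x5B007 (P1/RW1/US1/PS0)
  lvl1: tbl 0x5B, slot 22 ⇒ 0x5E007 (P1/RW1/US1/PS0)
  ✓ 0x5E7E4  — 2 lookups

TLB: [["0x3C16", "0x36"], ["0x1013", "0x41"], ["0x203", "0x47"], ["0x2A12", "0x52"], ["0xA16", "0x5E"]]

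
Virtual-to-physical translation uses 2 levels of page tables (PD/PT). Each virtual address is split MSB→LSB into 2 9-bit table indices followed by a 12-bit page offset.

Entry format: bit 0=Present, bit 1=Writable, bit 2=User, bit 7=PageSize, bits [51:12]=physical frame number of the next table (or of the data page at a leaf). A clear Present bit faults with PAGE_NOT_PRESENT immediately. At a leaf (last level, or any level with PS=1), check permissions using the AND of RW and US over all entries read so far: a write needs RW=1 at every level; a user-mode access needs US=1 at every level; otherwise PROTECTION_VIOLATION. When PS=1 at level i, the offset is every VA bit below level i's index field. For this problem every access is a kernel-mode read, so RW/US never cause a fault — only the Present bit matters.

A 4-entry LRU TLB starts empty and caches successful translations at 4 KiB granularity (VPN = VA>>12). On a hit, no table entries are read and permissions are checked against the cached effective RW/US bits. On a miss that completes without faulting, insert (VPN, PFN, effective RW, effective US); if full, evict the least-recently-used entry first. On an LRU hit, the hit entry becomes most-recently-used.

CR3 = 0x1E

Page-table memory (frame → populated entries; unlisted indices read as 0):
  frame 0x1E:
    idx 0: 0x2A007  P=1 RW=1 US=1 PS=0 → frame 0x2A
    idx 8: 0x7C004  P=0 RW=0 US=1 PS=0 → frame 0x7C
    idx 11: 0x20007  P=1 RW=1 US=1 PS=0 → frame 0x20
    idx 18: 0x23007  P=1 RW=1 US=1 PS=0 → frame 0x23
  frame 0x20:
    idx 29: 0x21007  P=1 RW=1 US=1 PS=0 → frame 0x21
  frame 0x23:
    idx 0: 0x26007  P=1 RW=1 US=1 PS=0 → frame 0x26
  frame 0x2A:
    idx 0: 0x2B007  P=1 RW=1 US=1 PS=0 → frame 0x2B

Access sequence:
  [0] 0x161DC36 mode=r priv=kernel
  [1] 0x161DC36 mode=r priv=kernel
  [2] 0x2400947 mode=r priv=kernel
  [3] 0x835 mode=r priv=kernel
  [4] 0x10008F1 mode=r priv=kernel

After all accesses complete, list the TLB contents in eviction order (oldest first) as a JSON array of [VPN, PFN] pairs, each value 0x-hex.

Walk each access:
#0 VA=0x161DC36 (r,kernel):
  [0] read 0x1E idx=11: raw=0x20007 flags P=1 W=1 U=1 S=0
  [1] read 0x20 idx=29: raw=0x21007 flags P=1 W=1 U=1 S=0
  ⇒ phys 0x21C36  [2 reads]
#1 VA=0x161DC36 (r,kernel):
  TLB hit vpn=0x161D → PA=0x21C36
#2 VA=0x2400947 (r,kernel):
  [0] read 0x1E idx=18: raw=0x23007 flags P=1 W=1 U=1 S=0
  [1] read 0x23 idx=0: raw=0x26007 flags P=1 W=1 U=1 S=0
  ⇒ phys 0x26947  [2 reads]
#3 VA=0x835 (r,kernel):
  [0] read 0x1E idx=0: raw=0x2A007 flags P=1 W=1 U=1 S=0
  [1] read 0x2A idx=0: raw=0x2B007 flags P=1 W=1 U=1 S=0
  ⇒ phys 0x2B835  [2 reads]
#4 VA=0x10008F1 (r,kernel):
  [0] read 0x1E idx=8: raw=0x7C004 flags P=0 W=0 U=1 S=0
  → PAGE_NOT_PRESENT  (1 entries read)

TLB: [["0x161D", "0x21"], ["0x2400", "0x26"], ["0x0", "0x2B"]]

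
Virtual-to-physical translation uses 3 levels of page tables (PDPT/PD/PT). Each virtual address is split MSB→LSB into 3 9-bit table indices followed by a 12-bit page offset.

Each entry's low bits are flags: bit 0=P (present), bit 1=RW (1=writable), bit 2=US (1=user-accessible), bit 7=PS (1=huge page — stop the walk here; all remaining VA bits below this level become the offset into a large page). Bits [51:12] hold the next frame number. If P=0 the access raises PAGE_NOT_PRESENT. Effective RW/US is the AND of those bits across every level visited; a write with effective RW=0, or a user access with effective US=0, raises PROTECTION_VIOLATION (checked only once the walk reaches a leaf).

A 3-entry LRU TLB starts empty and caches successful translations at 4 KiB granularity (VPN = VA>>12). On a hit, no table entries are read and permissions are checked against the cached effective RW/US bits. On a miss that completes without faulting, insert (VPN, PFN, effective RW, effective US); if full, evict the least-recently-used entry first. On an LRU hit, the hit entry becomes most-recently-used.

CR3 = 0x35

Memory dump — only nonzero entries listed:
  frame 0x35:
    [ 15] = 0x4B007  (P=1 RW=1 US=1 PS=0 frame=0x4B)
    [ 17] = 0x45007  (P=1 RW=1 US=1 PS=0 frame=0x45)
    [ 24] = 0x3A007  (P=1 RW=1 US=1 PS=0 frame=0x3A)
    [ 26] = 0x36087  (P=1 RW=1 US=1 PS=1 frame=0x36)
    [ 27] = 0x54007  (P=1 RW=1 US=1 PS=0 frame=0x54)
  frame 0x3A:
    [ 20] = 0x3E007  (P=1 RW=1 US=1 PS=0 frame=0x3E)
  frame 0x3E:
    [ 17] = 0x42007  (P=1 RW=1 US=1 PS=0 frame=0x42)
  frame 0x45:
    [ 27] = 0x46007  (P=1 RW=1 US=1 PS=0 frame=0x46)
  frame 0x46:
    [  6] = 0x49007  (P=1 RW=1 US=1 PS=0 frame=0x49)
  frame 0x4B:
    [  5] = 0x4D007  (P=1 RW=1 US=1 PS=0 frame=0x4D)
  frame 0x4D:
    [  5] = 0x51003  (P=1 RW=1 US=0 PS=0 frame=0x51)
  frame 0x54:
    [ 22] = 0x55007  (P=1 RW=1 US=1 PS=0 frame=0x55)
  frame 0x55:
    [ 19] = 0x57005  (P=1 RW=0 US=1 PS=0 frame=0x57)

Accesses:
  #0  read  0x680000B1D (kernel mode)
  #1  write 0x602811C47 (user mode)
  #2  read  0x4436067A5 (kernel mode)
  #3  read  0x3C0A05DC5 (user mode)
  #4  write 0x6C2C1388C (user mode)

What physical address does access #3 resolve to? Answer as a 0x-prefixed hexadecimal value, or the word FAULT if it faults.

Walk each access:
#0 VA=0x680000B1D (r,kernel):
  [0] read 0x35 idx=26: raw=0x36087 flags P=1 W=1 U=1 S=1
  ⇒ phys 0x36B1D (huge @L0)  [1 reads]
#1 VA=0x602811C47 (w,user):
  [0] read 0x35 idx=24: raw=0x3A007 flags P=1 W=1 U=1 S=0
  [1] read 0x3A idx=20: raw=0x3E007 flags P=1 W=1 U=1 S=0
  [2] read 0x3E idx=17: raw=0x42007 flags P=1 W=1 U=1 S=0
  ⇒ phys 0x42C47  [3 reads]
#2 VA=0x4436067A5 (r,kernel):
  [0] read 0x35 idx=17: raw=0x45007 flags P=1 W=1 U=1 S=0
  [1] read 0x45 idx=27: raw=0x46007 flags P=1 W=1 U=1 S=0
  [2] read 0x46 idx=6: raw=0x49007 flags P=1 W=1 U=1 S=0
  ⇒ phys 0x497A5  [3 reads]
#3 VA=0x3C0A05DC5 (r,user):
  [0] read 0x35 idx=15: raw=0x4B007 flags P=1 W=1 U=1 S=0
  [1] read 0x4B idx=5: raw=0x4D007 flags P=1 W=1 U=1 S=0
  [2] read 0x4D idx=5: raw=0x51003 flags P=1 W=1 U=0 S=0
  ⇒ fault: PROTECTION_VIOLATION  — 3 lookups
#4 VA=0x6C2C1388C (w,user):
  [0] read 0x35 idx=27: raw=0x54007 flags P=1 W=1 U=1 S=0
  [1] read 0x54 idx=22: raw=0x55007 flags P=1 W=1 U=1 S=0
  [2] read 0x55 idx=19: raw=0x57005 flags P=1 W=0 U=1 S=0
  ⇒ fault: PROTECTION_VIOLATION  — 3 lookups

Access #3 PA: FAULT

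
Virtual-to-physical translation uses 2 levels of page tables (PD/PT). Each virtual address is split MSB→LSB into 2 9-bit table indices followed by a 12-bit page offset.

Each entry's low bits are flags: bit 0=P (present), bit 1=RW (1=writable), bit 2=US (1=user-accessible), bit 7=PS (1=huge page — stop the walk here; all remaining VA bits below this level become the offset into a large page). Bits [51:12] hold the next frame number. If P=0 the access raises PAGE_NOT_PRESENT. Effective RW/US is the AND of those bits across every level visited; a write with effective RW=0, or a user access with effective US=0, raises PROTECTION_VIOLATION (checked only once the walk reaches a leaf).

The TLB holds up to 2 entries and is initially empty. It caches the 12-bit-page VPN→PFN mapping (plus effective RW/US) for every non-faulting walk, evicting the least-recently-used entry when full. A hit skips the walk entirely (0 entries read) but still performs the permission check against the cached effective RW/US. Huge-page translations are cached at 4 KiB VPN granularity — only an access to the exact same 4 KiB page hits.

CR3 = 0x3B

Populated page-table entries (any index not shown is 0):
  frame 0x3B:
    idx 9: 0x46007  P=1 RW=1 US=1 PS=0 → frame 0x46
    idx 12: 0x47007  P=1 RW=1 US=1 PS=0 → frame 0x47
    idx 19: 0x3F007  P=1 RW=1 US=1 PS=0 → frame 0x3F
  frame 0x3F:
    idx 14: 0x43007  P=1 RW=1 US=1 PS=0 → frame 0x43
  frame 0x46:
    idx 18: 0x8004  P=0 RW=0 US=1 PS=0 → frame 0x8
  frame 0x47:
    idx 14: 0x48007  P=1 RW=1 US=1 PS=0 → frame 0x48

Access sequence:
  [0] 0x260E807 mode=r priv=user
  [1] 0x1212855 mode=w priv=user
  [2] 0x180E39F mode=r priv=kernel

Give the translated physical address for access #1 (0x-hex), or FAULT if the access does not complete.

Walk each access:
#0 VA=0x260E807 (r,user):
  lvl0: tbl 0x3B, slot 19 ⇒ 0x3F007 (P1/RW1/US1/PS0)
  lvl1: tbl 0x3F, slot 14 ⇒ 0x43007 (P1/RW1/US1/PS0)
  ✓ 0x43807  — 2 lookups
#1 VA=0x1212855 (w,user):
  lvl0: tbl 0x3B, slot 9 ⇒ 0x46007 (P1/RW1/US1/PS0)
  lvl1: tbl 0x46, slot 18 ⇒ 0x8004 (P0/RW0/US1/PS0)
  ✗ PAGE_NOT_PRESENT  [2 reads]
#2 VA=0x180E39F (r,kernel):
  lvl0: tbl 0x3B, slot 12 ⇒ 0x47007 (P1/RW1/US1/PS0)
  lvl1: tbl 0x47, slot 14 ⇒ 0x48007 (P1/RW1/US1/PS0)
  ✓ 0x4839F  — 2 lookups

Access #1 PA: FAULT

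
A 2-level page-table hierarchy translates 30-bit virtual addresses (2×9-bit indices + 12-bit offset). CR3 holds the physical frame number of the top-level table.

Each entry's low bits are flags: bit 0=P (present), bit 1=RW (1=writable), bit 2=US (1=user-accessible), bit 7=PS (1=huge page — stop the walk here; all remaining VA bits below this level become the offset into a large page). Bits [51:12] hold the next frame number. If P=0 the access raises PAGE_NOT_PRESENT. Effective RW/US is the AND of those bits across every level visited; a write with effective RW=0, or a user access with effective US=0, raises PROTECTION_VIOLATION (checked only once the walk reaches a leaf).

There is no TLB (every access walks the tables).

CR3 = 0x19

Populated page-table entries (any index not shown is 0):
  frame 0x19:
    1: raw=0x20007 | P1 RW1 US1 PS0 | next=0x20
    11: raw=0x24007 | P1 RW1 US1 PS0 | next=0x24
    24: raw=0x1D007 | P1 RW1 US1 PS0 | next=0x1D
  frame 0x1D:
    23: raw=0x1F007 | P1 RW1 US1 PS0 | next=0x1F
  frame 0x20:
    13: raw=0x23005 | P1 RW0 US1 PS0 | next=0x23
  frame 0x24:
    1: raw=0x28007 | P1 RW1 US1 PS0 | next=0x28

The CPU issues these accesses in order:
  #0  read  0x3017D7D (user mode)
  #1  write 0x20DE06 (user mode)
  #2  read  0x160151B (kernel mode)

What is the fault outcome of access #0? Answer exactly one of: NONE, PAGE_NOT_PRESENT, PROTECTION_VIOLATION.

Per-access translation:
#0 VA=0x3017D7D (r,user):
  L0 @0x19[24] → 0x1D007  P=1,RW=1,US=1,PS=0
  L1 @0x1D[23] → 0x1F007  P=1,RW=1,US=1,PS=0
  ⇒ phys 0x1FD7D  [2 reads]
#1 VA=0x20DE06 (w,user):
  L0 @0x19[1] → 0x20007  P=1,RW=1,US=1,PS=0
  L1 @0x20[13] → 0x23005  P=1,RW=0,US=1,PS=0
  → PROTECTION_VIOLATION  (2 entries read)
#2 VA=0x160151B (r,kernel):
  L0 @0x19[11] → 0x24007  P=1,RW=1,US=1,PS=0
  L1 @0x24[1] → 0x28007  P=1,RW=1,US=1,PS=0
  ⇒ phys 0x2851B  [2 reads]

Access #0 fault: NONE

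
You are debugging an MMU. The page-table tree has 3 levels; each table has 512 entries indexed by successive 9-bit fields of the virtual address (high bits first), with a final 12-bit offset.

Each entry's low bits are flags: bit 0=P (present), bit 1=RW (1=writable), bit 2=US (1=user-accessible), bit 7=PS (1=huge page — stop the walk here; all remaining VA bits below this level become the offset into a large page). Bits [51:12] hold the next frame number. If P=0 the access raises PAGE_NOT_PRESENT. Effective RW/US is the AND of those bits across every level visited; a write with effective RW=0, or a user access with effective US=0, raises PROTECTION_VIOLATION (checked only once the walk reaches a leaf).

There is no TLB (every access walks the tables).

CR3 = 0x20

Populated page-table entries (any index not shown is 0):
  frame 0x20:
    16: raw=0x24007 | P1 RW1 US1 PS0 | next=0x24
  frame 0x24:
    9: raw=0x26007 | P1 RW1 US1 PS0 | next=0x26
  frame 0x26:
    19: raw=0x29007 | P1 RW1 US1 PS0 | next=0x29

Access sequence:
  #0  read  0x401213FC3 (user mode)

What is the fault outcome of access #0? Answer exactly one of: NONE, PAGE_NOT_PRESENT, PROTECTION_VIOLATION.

Walk each access:
#0 VA=0x401213FC3 (r,user):
  L0 @0x20[16] → 0x24007  P=1,RW=1,US=1,PS=0
  L1 @0x24[9] → 0x26007  P=1,RW=1,US=1,PS=0
  L2 @0x26[19] → 0x29007  P=1,RW=1,US=1,PS=0
  → PA=0x29FC3  (3 entries read)

Access #0 fault: NONE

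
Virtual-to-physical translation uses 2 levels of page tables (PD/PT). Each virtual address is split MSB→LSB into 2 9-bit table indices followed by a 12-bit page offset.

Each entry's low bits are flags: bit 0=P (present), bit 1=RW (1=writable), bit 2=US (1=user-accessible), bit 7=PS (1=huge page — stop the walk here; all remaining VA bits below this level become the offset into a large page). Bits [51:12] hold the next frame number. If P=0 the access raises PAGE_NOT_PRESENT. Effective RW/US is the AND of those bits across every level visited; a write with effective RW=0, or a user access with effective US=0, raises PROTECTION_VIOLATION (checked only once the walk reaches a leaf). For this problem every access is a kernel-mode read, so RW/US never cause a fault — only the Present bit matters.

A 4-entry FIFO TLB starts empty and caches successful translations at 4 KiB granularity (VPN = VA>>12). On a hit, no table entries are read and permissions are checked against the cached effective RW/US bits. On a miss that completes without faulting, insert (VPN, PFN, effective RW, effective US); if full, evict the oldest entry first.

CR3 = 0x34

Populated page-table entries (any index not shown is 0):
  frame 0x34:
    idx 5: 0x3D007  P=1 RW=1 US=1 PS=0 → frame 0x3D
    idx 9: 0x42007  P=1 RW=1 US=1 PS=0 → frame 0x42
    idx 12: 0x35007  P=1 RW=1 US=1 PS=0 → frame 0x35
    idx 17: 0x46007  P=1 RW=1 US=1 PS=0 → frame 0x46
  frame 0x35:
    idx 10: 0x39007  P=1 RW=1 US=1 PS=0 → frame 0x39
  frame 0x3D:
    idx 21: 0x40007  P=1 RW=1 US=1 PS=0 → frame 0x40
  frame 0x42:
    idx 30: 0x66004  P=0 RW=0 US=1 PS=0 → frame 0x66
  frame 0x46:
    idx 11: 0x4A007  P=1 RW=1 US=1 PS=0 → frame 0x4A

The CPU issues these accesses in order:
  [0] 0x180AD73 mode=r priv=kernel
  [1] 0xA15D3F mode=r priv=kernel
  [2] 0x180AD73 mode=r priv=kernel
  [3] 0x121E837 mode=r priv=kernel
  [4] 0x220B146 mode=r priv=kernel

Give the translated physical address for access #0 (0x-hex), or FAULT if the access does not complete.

Walk each access:
#0 VA=0x180AD73 (r,kernel):
  lvl0: tbl 0x34, slot 12 ⇒ 0x35007 (P1/RW1/US1/PS0)
  lvl1: tbl 0x35, slot 10 ⇒ 0x39007 (P1/RW1/US1/PS0)
  → PA=0x39D73  (2 entries read)
#1 VA=0xA15D3F (r,kernel):
  lvl0: tbl 0x34, slot 5 ⇒ 0x3D007 (P1/RW1/US1/PS0)
  lvl1: tbl 0x3D, slot 21 ⇒ 0x40007 (P1/RW1/US1/PS0)
  → PA=0x40D3F  (2 entries read)
#2 VA=0x180AD73 (r,kernel):
  TLB hit vpn=0x180A → PA=0x39D73
#3 VA=0x121E837 (r,kernel):
  lvl0: tbl 0x34, slot 9 ⇒ 0x42007 (P1/RW1/US1/PS0)
  lvl1: tbl 0x42, slot 30 ⇒ 0x66004 (P0/RW0/US1/PS0)
  ✗ PAGE_NOT_PRESENT  [2 reads]
#4 VA=0x220B146 (r,kernel):
  lvl0: tbl 0x34, slot 17 ⇒ 0x46007 (P1/RW1/US1/PS0)
  lvl1: tbl 0x46, slot 11 ⇒ 0x4A007 (P1/RW1/US1/PS0)
  → PA=0x4A146  (2 entries read)

Access #0 PA: 0x39D73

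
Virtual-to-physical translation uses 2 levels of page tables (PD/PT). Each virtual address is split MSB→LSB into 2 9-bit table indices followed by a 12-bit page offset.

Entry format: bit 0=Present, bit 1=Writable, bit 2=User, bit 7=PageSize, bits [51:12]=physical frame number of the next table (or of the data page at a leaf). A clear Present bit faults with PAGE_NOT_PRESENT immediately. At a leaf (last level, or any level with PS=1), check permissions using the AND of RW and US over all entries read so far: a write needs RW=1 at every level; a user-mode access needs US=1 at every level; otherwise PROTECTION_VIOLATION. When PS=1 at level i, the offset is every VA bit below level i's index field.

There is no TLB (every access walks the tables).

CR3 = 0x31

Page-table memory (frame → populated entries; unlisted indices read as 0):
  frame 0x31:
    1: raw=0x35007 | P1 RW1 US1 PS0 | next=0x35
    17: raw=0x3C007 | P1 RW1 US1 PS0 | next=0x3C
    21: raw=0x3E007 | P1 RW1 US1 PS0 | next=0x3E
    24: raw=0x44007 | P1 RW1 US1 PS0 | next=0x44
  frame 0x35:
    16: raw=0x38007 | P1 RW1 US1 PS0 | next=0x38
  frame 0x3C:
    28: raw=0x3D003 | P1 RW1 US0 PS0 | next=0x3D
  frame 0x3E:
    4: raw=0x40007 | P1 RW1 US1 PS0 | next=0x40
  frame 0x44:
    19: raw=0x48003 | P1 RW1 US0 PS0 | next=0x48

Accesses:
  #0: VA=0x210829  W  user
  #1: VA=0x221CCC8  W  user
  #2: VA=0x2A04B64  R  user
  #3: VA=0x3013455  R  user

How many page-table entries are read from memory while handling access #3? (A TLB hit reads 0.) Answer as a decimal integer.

Per-access translation:
#0 VA=0x210829 (w,user):
  L0 @0x31[1] → 0x35007  P=1,RW=1,US=1,PS=0
  L1 @0x35[16] → 0x38007  P=1,RW=1,US=1,PS=0
  → PA=0x38829  (2 entries read)
#1 VA=0x221CCC8 (w,user):
  L0 @0x31[17] → 0x3C007  P=1,RW=1,US=1,PS=0
  L1 @0x3C[28] → 0x3D003  P=1,RW=1,US=0,PS=0
  ⇒ fault: PROTECTION_VIOLATION  — 2 lookups
#2 VA=0x2A04B64 (r,user):
  L0 @0x31[21] → 0x3E007  P=1,RW=1,US=1,PS=0
  L1 @0x3E[4] → 0x40007  P=1,RW=1,US=1,PS=0
  → PA=0x40B64  (2 entries read)
#3 VA=0x3013455 (r,user):
  L0 @0x31[24] → 0x44007  P=1,RW=1,US=1,PS=0
  L1 @0x44[19] → 0x48003  P=1,RW=1,US=0,PS=0
  ⇒ fault: PROTECTION_VIOLATION  — 2 lookups

Entries read for #3: 2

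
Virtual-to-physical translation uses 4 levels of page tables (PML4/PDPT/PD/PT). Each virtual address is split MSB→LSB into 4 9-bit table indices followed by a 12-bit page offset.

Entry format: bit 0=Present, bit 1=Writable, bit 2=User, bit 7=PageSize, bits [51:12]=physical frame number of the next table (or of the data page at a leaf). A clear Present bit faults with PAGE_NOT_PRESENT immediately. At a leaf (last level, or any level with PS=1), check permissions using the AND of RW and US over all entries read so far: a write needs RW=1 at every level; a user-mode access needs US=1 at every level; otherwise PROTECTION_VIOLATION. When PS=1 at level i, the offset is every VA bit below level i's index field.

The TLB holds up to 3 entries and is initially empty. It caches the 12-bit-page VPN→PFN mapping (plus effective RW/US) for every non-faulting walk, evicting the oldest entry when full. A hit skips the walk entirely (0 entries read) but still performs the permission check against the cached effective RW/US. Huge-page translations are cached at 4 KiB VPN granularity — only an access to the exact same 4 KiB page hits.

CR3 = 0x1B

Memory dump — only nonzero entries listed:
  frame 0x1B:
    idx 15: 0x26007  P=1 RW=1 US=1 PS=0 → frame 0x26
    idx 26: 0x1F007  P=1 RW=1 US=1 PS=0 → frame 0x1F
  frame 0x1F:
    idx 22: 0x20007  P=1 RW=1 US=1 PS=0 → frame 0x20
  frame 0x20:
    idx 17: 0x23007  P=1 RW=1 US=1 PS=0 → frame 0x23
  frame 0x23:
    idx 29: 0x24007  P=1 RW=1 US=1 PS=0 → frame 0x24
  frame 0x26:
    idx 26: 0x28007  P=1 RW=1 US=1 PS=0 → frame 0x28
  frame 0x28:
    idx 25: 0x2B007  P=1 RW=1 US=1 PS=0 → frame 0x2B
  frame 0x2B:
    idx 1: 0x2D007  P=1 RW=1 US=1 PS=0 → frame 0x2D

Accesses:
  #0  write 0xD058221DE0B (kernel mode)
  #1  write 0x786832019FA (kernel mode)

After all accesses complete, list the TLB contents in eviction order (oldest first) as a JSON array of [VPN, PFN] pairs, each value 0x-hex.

Per-access translation:
#0 VA=0xD058221DE0B (w,kernel):
  [0] read 0x1B idx=26: raw=0x1F007 flags P=1 W=1 U=1 S=0
  [1] read 0x1F idx=22: raw=0x20007 flags P=1 W=1 U=1 S=0
  [2] read 0x20 idx=17: raw=0x23007 flags P=1 W=1 U=1 S=0
  [3] read 0x23 idx=29: raw=0x24007 flags P=1 W=1 U=1 S=0
  ⇒ phys 0x24E0B  [4 reads]
#1 VA=0x786832019FA (w,kernel):
  [0] read 0x1B idx=15: raw=0x26007 flags P=1 W=1 U=1 S=0
  [1] read 0x26 idx=26: raw=0x28007 flags P=1 W=1 U=1 S=0
  [2] read 0x28 idx=25: raw=0x2B007 flags P=1 W=1 U=1 S=0
  [3] read 0x2B idx=1: raw=0x2D007 flags P=1 W=1 U=1 S=0
  ⇒ phys 0x2D9FA  [4 reads]

TLB: [["0xD058221D", "0x24"], ["0x78683201", "0x2D"]]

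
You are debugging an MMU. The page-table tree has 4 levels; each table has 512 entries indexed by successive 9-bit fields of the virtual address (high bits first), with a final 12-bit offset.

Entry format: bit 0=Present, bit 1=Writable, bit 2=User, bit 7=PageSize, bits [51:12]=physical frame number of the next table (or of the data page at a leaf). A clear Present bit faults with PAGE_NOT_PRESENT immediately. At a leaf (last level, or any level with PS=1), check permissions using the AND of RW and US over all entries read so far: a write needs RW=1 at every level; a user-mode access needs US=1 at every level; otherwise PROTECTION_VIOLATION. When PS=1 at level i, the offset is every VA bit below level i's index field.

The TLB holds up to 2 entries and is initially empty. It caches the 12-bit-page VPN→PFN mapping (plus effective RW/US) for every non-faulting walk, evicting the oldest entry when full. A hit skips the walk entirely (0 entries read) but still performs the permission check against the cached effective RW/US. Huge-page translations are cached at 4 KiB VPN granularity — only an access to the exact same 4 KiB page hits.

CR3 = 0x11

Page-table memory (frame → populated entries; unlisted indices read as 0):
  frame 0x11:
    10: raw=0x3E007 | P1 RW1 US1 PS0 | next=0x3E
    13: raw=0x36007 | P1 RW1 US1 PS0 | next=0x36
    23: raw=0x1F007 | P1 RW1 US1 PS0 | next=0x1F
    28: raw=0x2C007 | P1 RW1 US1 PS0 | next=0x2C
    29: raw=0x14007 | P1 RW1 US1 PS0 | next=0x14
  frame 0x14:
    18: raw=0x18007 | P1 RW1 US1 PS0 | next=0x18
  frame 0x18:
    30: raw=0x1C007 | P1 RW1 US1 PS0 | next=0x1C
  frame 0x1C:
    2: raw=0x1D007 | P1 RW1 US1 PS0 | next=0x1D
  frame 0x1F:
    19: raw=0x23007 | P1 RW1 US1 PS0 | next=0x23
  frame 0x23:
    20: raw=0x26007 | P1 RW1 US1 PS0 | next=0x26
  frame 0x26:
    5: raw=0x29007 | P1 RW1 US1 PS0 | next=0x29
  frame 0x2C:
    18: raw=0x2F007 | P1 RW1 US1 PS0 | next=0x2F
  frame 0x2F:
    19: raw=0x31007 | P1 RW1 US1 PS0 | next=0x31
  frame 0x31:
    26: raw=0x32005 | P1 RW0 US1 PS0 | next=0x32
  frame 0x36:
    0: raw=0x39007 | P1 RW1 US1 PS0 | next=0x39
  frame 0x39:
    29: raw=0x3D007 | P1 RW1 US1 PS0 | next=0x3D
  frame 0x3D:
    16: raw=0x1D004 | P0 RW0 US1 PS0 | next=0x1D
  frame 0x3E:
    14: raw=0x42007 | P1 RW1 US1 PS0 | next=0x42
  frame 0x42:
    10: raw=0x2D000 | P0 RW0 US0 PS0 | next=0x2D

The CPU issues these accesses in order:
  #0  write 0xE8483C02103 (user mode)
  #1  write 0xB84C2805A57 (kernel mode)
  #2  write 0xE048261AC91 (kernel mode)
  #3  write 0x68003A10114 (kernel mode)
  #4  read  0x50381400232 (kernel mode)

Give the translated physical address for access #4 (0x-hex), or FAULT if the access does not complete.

Walk each access:
#0 VA=0xE8483C02103 (w,user):
  L0 @0x11[29] → 0x14007  P=1,RW=1,US=1,PS=0
  L1 @0x14[18] → 0x18007  P=1,RW=1,US=1,PS=0
  L2 @0x18[30] → 0x1C007  P=1,RW=1,US=1,PS=0
  L3 @0x1C[2] → 0x1D007  P=1,RW=1,US=1,PS=0
  → PA=0x1D103  (4 entries read)
#1 VA=0xB84C2805A57 (w,kernel):
  L0 @0x11[23] → 0x1F007  P=1,RW=1,US=1,PS=0
  L1 @0x1F[19] → 0x23007  P=1,RW=1,US=1,PS=0
  L2 @0x23[20] → 0x26007  P=1,RW=1,US=1,PS=0
  L3 @0x26[5] → 0x29007  P=1,RW=1,US=1,PS=0
  → PA=0x29A57  (4 entries read)
#2 VA=0xE048261AC91 (w,kernel):
  L0 @0x11[28] → 0x2C007  P=1,RW=1,US=1,PS=0
  L1 @0x2C[18] → 0x2F007  P=1,RW=1,US=1,PS=0
  L2 @0x2F[19] → 0x31007  P=1,RW=1,US=1,PS=0
  L3 @0x31[26] → 0x32005  P=1,RW=0,US=1,PS=0
  ⇒ fault: PROTECTION_VIOLATION  — 4 lookups
#3 VA=0x68003A10114 (w,kernel):
  L0 @0x11[13] → 0x36007  P=1,RW=1,US=1,PS=0
  L1 @0x36[0] → 0x39007  P=1,RW=1,US=1,PS=0
  L2 @0x39[29] → 0x3D007  P=1,RW=1,US=1,PS=0
  L3 @0x3D[16] → 0x1D004  P=0,RW=0,US=1,PS=0
  ⇒ fault: PAGE_NOT_PRESENT  — 4 lookups
#4 VA=0x50381400232 (r,kernel):
  L0 @0x11[10] → 0x3E007  P=1,RW=1,US=1,PS=0
  L1 @0x3E[14] → 0x42007  P=1,RW=1,US=1,PS=0
  L2 @0x42[10] → 0x2D000  P=0,RW=0,US=0,PS=0
  ⇒ fault: PAGE_NOT_PRESENT  — 3 lookups

Access #4 PA: FAULT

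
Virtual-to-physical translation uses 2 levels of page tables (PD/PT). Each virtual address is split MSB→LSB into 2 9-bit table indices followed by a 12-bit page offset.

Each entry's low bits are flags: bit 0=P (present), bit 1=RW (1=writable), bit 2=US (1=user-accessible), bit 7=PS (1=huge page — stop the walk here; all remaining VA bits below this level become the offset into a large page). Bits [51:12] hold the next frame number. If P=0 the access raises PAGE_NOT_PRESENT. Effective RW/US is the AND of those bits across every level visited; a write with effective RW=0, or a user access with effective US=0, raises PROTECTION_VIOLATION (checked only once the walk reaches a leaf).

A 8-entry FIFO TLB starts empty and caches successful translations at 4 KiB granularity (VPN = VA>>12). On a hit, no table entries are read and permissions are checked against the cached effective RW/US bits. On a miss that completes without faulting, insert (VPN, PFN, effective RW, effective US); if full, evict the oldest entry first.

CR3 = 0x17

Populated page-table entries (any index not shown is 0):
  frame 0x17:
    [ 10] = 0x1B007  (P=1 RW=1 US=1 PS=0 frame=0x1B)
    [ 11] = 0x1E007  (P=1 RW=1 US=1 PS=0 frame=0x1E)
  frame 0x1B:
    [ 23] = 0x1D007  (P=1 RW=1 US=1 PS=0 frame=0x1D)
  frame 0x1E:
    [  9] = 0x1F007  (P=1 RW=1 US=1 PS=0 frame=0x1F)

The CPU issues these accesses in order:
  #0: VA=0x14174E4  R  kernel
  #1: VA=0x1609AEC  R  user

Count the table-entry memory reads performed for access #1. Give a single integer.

Trace:
#0 VA=0x14174E4 (r,kernel):
  L0 @0x17[10] → 0x1B007  P=1,RW=1,US=1,PS=0
  L1 @0x1B[23] → 0x1D007  P=1,RW=1,US=1,PS=0
  → PA=0x1D4E4  (2 entries read)
#1 VA=0x1609AEC (r,user):
  L0 @0x17[11] → 0x1E007  P=1,RW=1,US=1,PS=0
  L1 @0x1E[9] → 0x1F007  P=1,RW=1,US=1,PS=0
  → PA=0x1FAEC  (2 entries read)

Entries read for #1: 2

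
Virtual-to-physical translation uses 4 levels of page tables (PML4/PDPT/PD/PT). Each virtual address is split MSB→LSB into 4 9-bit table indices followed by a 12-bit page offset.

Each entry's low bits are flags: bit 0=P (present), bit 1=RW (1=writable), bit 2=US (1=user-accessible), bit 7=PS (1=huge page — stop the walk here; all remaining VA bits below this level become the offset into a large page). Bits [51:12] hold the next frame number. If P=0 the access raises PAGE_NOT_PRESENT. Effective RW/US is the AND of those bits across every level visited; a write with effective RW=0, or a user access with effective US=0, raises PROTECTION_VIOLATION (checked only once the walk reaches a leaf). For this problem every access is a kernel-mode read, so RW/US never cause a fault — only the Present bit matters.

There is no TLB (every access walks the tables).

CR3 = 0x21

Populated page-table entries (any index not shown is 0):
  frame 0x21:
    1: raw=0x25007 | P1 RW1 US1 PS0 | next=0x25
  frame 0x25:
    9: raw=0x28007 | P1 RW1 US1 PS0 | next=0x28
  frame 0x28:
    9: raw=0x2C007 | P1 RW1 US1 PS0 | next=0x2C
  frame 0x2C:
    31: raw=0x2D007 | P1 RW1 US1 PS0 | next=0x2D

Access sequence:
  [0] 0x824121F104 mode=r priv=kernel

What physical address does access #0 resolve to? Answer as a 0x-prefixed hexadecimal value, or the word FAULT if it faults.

Per-access translation:
#0 VA=0x824121F104 (r,kernel):
  lvl0: tbl 0x21, slot 1 ⇒ 0x25007 (P1/RW1/US1/PS0)
  lvl1: tbl 0x25, slot 9 ⇒ 0x28007 (P1/RW1/US1/PS0)
  lvl2: tbl 0x28, slot 9 ⇒ 0x2C007 (P1/RW1/US1/PS0)
  lvl3: tbl 0x2C, slot 31 ⇒ 0x2D007 (P1/RW1/US1/PS0)
  → PA=0x2D104  (4 entries read)

Access #0 PA: 0x2D104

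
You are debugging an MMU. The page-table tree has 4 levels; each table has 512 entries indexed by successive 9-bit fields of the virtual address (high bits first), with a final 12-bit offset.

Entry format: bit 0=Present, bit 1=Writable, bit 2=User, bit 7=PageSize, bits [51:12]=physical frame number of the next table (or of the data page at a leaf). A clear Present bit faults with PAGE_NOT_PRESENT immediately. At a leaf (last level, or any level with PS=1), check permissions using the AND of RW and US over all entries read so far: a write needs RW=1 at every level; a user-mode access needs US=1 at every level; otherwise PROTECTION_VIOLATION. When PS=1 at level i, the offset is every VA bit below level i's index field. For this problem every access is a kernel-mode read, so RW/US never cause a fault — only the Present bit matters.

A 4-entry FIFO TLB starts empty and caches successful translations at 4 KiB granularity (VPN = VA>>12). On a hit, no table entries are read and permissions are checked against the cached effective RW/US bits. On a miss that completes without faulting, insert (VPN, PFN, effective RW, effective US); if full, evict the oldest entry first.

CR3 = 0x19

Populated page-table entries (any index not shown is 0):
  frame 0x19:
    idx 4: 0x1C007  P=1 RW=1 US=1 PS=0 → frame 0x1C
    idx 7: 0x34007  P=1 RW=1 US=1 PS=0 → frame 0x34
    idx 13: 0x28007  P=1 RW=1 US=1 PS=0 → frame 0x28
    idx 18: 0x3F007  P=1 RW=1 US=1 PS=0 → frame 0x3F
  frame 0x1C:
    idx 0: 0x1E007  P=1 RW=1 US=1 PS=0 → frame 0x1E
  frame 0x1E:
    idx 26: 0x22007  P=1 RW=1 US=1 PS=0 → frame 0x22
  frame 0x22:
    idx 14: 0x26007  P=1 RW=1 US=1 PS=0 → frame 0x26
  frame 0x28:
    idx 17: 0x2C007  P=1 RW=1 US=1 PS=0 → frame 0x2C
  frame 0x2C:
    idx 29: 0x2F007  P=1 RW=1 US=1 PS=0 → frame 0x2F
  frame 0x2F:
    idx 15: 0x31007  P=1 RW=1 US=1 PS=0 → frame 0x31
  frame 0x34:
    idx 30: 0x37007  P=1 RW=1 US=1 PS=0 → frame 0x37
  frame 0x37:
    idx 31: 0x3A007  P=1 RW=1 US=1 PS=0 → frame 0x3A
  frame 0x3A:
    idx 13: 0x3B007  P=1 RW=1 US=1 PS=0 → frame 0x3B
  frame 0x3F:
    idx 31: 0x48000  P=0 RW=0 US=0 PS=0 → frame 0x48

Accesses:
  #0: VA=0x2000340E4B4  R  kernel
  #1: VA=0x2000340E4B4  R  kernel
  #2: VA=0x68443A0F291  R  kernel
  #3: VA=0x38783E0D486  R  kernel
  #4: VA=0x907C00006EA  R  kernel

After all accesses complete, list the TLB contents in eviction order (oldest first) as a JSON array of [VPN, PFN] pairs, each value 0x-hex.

Per-access translation:
#0 VA=0x2000340E4B4 (r,kernel):
  [0] read 0x19 idx=4: raw=0x1C007 flags P=1 W=1 U=1 S=0
  [1] read 0x1C idx=0: raw=0x1E007 flags P=1 W=1 U=1 S=0
  [2] read 0x1E idx=26: raw=0x22007 flags P=1 W=1 U=1 S=0
  [3] read 0x22 idx=14: raw=0x26007 flags P=1 W=1 U=1 S=0
  → PA=0x264B4  (4 entries read)
#1 VA=0x2000340E4B4 (r,kernel):
  TLB hit vpn=0x2000340E → PA=0x264B4
#2 VA=0x68443A0F291 (r,kernel):
  [0] read 0x19 idx=13: raw=0x28007 flags P=1 W=1 U=1 S=0
  [1] read 0x28 idx=17: raw=0x2C007 flags P=1 W=1 U=1 S=0
  [2] read 0x2C idx=29: raw=0x2F007 flags P=1 W=1 U=1 S=0
  [3] read 0x2F idx=15: raw=0x31007 flags P=1 W=1 U=1 S=0
  → PA=0x31291  (4 entries read)
#3 VA=0x38783E0D486 (r,kernel):
  [0] read 0x19 idx=7: raw=0x34007 flags P=1 W=1 U=1 S=0
  [1] read 0x34 idx=30: raw=0x37007 flags P=1 W=1 U=1 S=0
  [2] read 0x37 idx=31: raw=0x3A007 flags P=1 W=1 U=1 S=0
  [3] read 0x3A idx=13: raw=0x3B007 flags P=1 W=1 U=1 S=0
  → PA=0x3B486  (4 entries read)
#4 VA=0x907C00006EA (r,kernel):
  [0] read 0x19 idx=18: raw=0x3F007 flags P=1 W=1 U=1 S=0
  [1] read 0x3F idx=31: raw=0x48000 flags P=0 W=0 U=0 S=0
  ⇒ fault: PAGE_NOT_PRESENT  — 2 lookups

TLB: [["0x2000340E", "0x26"], ["0x68443A0F", "0x31"], ["0x38783E0D", "0x3B"]]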